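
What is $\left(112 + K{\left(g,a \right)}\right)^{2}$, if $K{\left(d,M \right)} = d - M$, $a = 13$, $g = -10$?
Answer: $7921$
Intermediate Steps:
$\left(112 + K{\left(g,a \right)}\right)^{2} = \left(112 - 23\right)^{2} = 89^{2} = 7921$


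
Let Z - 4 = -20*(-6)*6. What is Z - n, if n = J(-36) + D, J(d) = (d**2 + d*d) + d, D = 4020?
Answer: -5852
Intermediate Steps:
J(d) = d + 2*d**2 (J(d) = (d**2 + d**2) + d = 2*d**2 + d = d + 2*d**2)
Z = 724 (Z = 4 - 20*(-6)*6 = 4 + 120*6 = 4 + 720 = 724)
n = 6576 (n = -36*(1 + 2*(-36)) + 4020 = -36*(1 - 72) + 4020 = -36*(-71) + 4020 = 2556 + 4020 = 6576)
Z - n = 724 - 1*6576 = 724 - 6576 = -5852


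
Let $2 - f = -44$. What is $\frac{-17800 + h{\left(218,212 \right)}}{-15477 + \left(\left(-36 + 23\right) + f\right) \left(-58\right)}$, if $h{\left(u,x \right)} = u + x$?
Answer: $\frac{5790}{5797} \approx 0.99879$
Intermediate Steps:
$f = 46$ ($f = 2 - -44 = 2 + 44 = 46$)
$\frac{-17800 + h{\left(218,212 \right)}}{-15477 + \left(\left(-36 + 23\right) + f\right) \left(-58\right)} = \frac{-17800 + \left(218 + 212\right)}{-15477 + \left(\left(-36 + 23\right) + 46\right) \left(-58\right)} = \frac{-17800 + 430}{-15477 + \left(-13 + 46\right) \left(-58\right)} = - \frac{17370}{-15477 + 33 \left(-58\right)} = - \frac{17370}{-15477 - 1914} = - \frac{17370}{-17391} = \left(-17370\right) \left(- \frac{1}{17391}\right) = \frac{5790}{5797}$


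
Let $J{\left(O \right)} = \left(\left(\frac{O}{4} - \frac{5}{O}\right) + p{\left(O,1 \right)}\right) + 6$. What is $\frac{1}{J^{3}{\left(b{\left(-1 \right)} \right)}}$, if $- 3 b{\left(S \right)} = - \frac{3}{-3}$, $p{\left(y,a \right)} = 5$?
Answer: $\frac{1728}{30080231} \approx 5.7446 \cdot 10^{-5}$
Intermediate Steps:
$b{\left(S \right)} = - \frac{1}{3}$ ($b{\left(S \right)} = - \frac{\left(-3\right) \frac{1}{-3}}{3} = - \frac{\left(-3\right) \left(- \frac{1}{3}\right)}{3} = \left(- \frac{1}{3}\right) 1 = - \frac{1}{3}$)
$J{\left(O \right)} = 11 - \frac{5}{O} + \frac{O}{4}$ ($J{\left(O \right)} = \left(\left(\frac{O}{4} - \frac{5}{O}\right) + 5\right) + 6 = \left(\left(- \frac{5}{O} + \frac{O}{4}\right) + 5\right) + 6 = \left(5 - \frac{5}{O} + \frac{O}{4}\right) + 6 = 11 - \frac{5}{O} + \frac{O}{4}$)
$\frac{1}{J^{3}{\left(b{\left(-1 \right)} \right)}} = \frac{1}{\left(11 - \frac{5}{- \frac{1}{3}} + \frac{1}{4} \left(- \frac{1}{3}\right)\right)^{3}} = \frac{1}{\left(11 - -15 - \frac{1}{12}\right)^{3}} = \frac{1}{\left(11 + 15 - \frac{1}{12}\right)^{3}} = \frac{1}{\left(\frac{311}{12}\right)^{3}} = \frac{1}{\frac{30080231}{1728}} = \frac{1728}{30080231}$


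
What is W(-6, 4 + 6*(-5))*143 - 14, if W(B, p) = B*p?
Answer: 22294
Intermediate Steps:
W(-6, 4 + 6*(-5))*143 - 14 = -6*(4 + 6*(-5))*143 - 14 = -6*(4 - 30)*143 - 14 = -6*(-26)*143 - 14 = 156*143 - 14 = 22308 - 14 = 22294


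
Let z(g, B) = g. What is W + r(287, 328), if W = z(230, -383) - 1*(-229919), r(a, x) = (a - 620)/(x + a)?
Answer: 47180434/205 ≈ 2.3015e+5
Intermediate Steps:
r(a, x) = (-620 + a)/(a + x)
W = 230149 (W = 230 - 1*(-229919) = 230 + 229919 = 230149)
W + r(287, 328) = 230149 + (-620 + 287)/(287 + 328) = 230149 - 333/615 = 230149 + (1/615)*(-333) = 230149 - 111/205 = 47180434/205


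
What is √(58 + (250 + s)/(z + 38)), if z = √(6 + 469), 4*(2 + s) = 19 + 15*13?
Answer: √(10022 + 1160*√19)/(2*√(38 + 5*√19)) ≈ 7.9399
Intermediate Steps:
s = 103/2 (s = -2 + (19 + 15*13)/4 = -2 + (19 + 195)/4 = -2 + (¼)*214 = -2 + 107/2 = 103/2 ≈ 51.500)
z = 5*√19 (z = √475 = 5*√19 ≈ 21.794)
√(58 + (250 + s)/(z + 38)) = √(58 + (250 + 103/2)/(5*√19 + 38)) = √(58 + 603/(2*(38 + 5*√19)))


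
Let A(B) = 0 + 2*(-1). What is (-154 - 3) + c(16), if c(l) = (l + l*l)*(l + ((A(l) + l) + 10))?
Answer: 10723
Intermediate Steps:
A(B) = -2 (A(B) = 0 - 2 = -2)
c(l) = (8 + 2*l)*(l + l²) (c(l) = (l + l*l)*(l + ((-2 + l) + 10)) = (l + l²)*(l + (8 + l)) = (l + l²)*(8 + 2*l) = (8 + 2*l)*(l + l²))
(-154 - 3) + c(16) = (-154 - 3) + 2*16*(4 + 16² + 5*16) = -157 + 2*16*(4 + 256 + 80) = -157 + 2*16*340 = -157 + 10880 = 10723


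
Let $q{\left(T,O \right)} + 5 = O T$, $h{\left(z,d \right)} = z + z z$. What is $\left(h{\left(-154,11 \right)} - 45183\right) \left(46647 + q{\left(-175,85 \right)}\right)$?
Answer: $-686834307$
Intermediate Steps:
$h{\left(z,d \right)} = z + z^{2}$
$q{\left(T,O \right)} = -5 + O T$
$\left(h{\left(-154,11 \right)} - 45183\right) \left(46647 + q{\left(-175,85 \right)}\right) = \left(- 154 \left(1 - 154\right) - 45183\right) \left(46647 + \left(-5 + 85 \left(-175\right)\right)\right) = \left(\left(-154\right) \left(-153\right) - 45183\right) \left(46647 - 14880\right) = \left(23562 - 45183\right) \left(46647 - 14880\right) = \left(-21621\right) 31767 = -686834307$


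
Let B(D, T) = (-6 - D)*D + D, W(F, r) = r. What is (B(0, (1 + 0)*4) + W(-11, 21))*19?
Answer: 399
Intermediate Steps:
B(D, T) = D + D*(-6 - D) (B(D, T) = D*(-6 - D) + D = D + D*(-6 - D))
(B(0, (1 + 0)*4) + W(-11, 21))*19 = (-1*0*(5 + 0) + 21)*19 = (-1*0*5 + 21)*19 = (0 + 21)*19 = 21*19 = 399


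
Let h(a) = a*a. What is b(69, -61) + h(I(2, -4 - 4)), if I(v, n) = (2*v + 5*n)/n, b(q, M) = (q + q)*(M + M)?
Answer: -67263/4 ≈ -16816.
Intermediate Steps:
b(q, M) = 4*M*q (b(q, M) = (2*q)*(2*M) = 4*M*q)
I(v, n) = (2*v + 5*n)/n
h(a) = a²
b(69, -61) + h(I(2, -4 - 4)) = 4*(-61)*69 + (5 + 2*2/(-4 - 4))² = -16836 + (5 + 2*2/(-8))² = -16836 + (5 + 2*2*(-⅛))² = -16836 + (5 - ½)² = -16836 + (9/2)² = -16836 + 81/4 = -67263/4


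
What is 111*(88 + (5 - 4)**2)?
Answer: 9879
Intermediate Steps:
111*(88 + (5 - 4)**2) = 111*(88 + 1**2) = 111*(88 + 1) = 111*89 = 9879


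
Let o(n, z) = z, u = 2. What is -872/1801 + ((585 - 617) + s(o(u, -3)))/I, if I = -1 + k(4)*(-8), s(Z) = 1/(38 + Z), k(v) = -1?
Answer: -2228959/441245 ≈ -5.0515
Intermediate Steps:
I = 7 (I = -1 - 1*(-8) = -1 + 8 = 7)
-872/1801 + ((585 - 617) + s(o(u, -3)))/I = -872/1801 + ((585 - 617) + 1/(38 - 3))/7 = -872*1/1801 + (-32 + 1/35)*(⅐) = -872/1801 + (-32 + 1/35)*(⅐) = -872/1801 - 1119/35*⅐ = -872/1801 - 1119/245 = -2228959/441245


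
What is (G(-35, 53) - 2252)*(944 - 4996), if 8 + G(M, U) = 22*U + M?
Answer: 4574708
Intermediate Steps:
G(M, U) = -8 + M + 22*U (G(M, U) = -8 + (22*U + M) = -8 + (M + 22*U) = -8 + M + 22*U)
(G(-35, 53) - 2252)*(944 - 4996) = ((-8 - 35 + 22*53) - 2252)*(944 - 4996) = ((-8 - 35 + 1166) - 2252)*(-4052) = (1123 - 2252)*(-4052) = -1129*(-4052) = 4574708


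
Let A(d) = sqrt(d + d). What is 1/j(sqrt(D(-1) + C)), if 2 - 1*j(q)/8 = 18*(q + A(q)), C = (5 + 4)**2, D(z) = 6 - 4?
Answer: -1/(-16 + 144*sqrt(83) + 144*sqrt(2)*83**(1/4)) ≈ -0.00052340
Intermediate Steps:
D(z) = 2
C = 81 (C = 9**2 = 81)
A(d) = sqrt(2)*sqrt(d) (A(d) = sqrt(2*d) = sqrt(2)*sqrt(d))
j(q) = 16 - 144*q - 144*sqrt(2)*sqrt(q) (j(q) = 16 - 144*(q + sqrt(2)*sqrt(q)) = 16 - 8*(18*q + 18*sqrt(2)*sqrt(q)) = 16 + (-144*q - 144*sqrt(2)*sqrt(q)) = 16 - 144*q - 144*sqrt(2)*sqrt(q))
1/j(sqrt(D(-1) + C)) = 1/(16 - 144*sqrt(2 + 81) - 144*sqrt(2)*sqrt(sqrt(2 + 81))) = 1/(16 - 144*sqrt(83) - 144*sqrt(2)*sqrt(sqrt(83))) = 1/(16 - 144*sqrt(83) - 144*sqrt(2)*83**(1/4))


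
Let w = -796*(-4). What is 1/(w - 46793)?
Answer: -1/43609 ≈ -2.2931e-5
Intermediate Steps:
w = 3184
1/(w - 46793) = 1/(3184 - 46793) = 1/(-43609) = -1/43609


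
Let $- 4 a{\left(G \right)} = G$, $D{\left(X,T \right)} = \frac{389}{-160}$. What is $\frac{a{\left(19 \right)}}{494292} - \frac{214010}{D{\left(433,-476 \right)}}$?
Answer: $\frac{67701395781409}{769118352} \approx 88025.0$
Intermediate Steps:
$D{\left(X,T \right)} = - \frac{389}{160}$ ($D{\left(X,T \right)} = 389 \left(- \frac{1}{160}\right) = - \frac{389}{160}$)
$a{\left(G \right)} = - \frac{G}{4}$
$\frac{a{\left(19 \right)}}{494292} - \frac{214010}{D{\left(433,-476 \right)}} = \frac{\left(- \frac{1}{4}\right) 19}{494292} - \frac{214010}{- \frac{389}{160}} = \left(- \frac{19}{4}\right) \frac{1}{494292} - - \frac{34241600}{389} = - \frac{19}{1977168} + \frac{34241600}{389} = \frac{67701395781409}{769118352}$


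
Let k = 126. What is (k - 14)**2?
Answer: 12544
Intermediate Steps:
(k - 14)**2 = (126 - 14)**2 = 112**2 = 12544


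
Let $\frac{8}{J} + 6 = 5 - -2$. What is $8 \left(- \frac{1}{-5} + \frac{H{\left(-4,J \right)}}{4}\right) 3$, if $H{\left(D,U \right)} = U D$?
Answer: $- \frac{936}{5} \approx -187.2$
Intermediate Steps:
$J = 8$ ($J = \frac{8}{-6 + \left(5 - -2\right)} = \frac{8}{-6 + \left(5 + 2\right)} = \frac{8}{-6 + 7} = \frac{8}{1} = 8 \cdot 1 = 8$)
$H{\left(D,U \right)} = D U$
$8 \left(- \frac{1}{-5} + \frac{H{\left(-4,J \right)}}{4}\right) 3 = 8 \left(- \frac{1}{-5} + \frac{\left(-4\right) 8}{4}\right) 3 = 8 \left(\left(-1\right) \left(- \frac{1}{5}\right) - 8\right) 3 = 8 \left(\frac{1}{5} - 8\right) 3 = 8 \left(- \frac{39}{5}\right) 3 = \left(- \frac{312}{5}\right) 3 = - \frac{936}{5}$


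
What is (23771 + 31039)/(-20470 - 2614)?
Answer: -945/398 ≈ -2.3744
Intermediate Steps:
(23771 + 31039)/(-20470 - 2614) = 54810/(-23084) = 54810*(-1/23084) = -945/398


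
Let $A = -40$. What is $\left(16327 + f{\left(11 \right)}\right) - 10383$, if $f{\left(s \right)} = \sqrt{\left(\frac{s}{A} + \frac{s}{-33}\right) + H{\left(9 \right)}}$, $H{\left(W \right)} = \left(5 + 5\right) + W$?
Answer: $5944 + \frac{\sqrt{66210}}{60} \approx 5948.3$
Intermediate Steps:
$H{\left(W \right)} = 10 + W$
$f{\left(s \right)} = \sqrt{19 - \frac{73 s}{1320}}$ ($f{\left(s \right)} = \sqrt{\left(\frac{s}{-40} + \frac{s}{-33}\right) + \left(10 + 9\right)} = \sqrt{\left(s \left(- \frac{1}{40}\right) + s \left(- \frac{1}{33}\right)\right) + 19} = \sqrt{\left(- \frac{s}{40} - \frac{s}{33}\right) + 19} = \sqrt{- \frac{73 s}{1320} + 19} = \sqrt{19 - \frac{73 s}{1320}}$)
$\left(16327 + f{\left(11 \right)}\right) - 10383 = \left(16327 + \frac{\sqrt{8276400 - 264990}}{660}\right) - 10383 = \left(16327 + \frac{\sqrt{8011410}}{660}\right) - 10383 = \left(16327 + \frac{11 \sqrt{66210}}{660}\right) - 10383 = \left(16327 + \frac{\sqrt{66210}}{60}\right) - 10383 = 5944 + \frac{\sqrt{66210}}{60}$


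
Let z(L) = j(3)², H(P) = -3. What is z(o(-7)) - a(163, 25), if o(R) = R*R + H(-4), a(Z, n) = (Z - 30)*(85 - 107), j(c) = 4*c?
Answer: 3070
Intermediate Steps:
a(Z, n) = 660 - 22*Z (a(Z, n) = (-30 + Z)*(-22) = 660 - 22*Z)
o(R) = -3 + R² (o(R) = R*R - 3 = R² - 3 = -3 + R²)
z(L) = 144 (z(L) = (4*3)² = 12² = 144)
z(o(-7)) - a(163, 25) = 144 - (660 - 22*163) = 144 - (660 - 3586) = 144 - 1*(-2926) = 144 + 2926 = 3070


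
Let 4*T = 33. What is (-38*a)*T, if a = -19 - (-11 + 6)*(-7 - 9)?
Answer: 62073/2 ≈ 31037.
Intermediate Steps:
T = 33/4 (T = (¼)*33 = 33/4 ≈ 8.2500)
a = -99 (a = -19 - (-5)*(-16) = -19 - 1*80 = -19 - 80 = -99)
(-38*a)*T = -38*(-99)*(33/4) = 3762*(33/4) = 62073/2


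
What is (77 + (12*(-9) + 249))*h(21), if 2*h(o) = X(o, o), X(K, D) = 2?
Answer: 218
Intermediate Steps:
h(o) = 1 (h(o) = (½)*2 = 1)
(77 + (12*(-9) + 249))*h(21) = (77 + (12*(-9) + 249))*1 = (77 + (-108 + 249))*1 = (77 + 141)*1 = 218*1 = 218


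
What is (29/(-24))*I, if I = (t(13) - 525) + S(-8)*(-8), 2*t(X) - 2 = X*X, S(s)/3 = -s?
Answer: 12209/16 ≈ 763.06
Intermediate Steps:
S(s) = -3*s (S(s) = 3*(-s) = -3*s)
t(X) = 1 + X**2/2 (t(X) = 1 + (X*X)/2 = 1 + X**2/2)
I = -1263/2 (I = ((1 + (1/2)*13**2) - 525) - 3*(-8)*(-8) = ((1 + (1/2)*169) - 525) + 24*(-8) = ((1 + 169/2) - 525) - 192 = (171/2 - 525) - 192 = -879/2 - 192 = -1263/2 ≈ -631.50)
(29/(-24))*I = (29/(-24))*(-1263/2) = (29*(-1/24))*(-1263/2) = -29/24*(-1263/2) = 12209/16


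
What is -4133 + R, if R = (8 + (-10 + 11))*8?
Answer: -4061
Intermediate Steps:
R = 72 (R = (8 + 1)*8 = 9*8 = 72)
-4133 + R = -4133 + 72 = -4061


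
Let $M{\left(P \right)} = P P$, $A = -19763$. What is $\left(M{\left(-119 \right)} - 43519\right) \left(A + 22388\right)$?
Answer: $-77064750$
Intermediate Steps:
$M{\left(P \right)} = P^{2}$
$\left(M{\left(-119 \right)} - 43519\right) \left(A + 22388\right) = \left(\left(-119\right)^{2} - 43519\right) \left(-19763 + 22388\right) = \left(14161 - 43519\right) 2625 = \left(-29358\right) 2625 = -77064750$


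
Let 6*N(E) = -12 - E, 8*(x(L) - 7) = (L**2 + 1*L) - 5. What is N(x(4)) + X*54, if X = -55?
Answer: -142727/48 ≈ -2973.5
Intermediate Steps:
x(L) = 51/8 + L/8 + L**2/8 (x(L) = 7 + ((L**2 + 1*L) - 5)/8 = 7 + ((L**2 + L) - 5)/8 = 7 + ((L + L**2) - 5)/8 = 7 + (-5 + L + L**2)/8 = 7 + (-5/8 + L/8 + L**2/8) = 51/8 + L/8 + L**2/8)
N(E) = -2 - E/6 (N(E) = (-12 - E)/6 = -2 - E/6)
N(x(4)) + X*54 = (-2 - (51/8 + (1/8)*4 + (1/8)*4**2)/6) - 55*54 = (-2 - (51/8 + 1/2 + (1/8)*16)/6) - 2970 = (-2 - (51/8 + 1/2 + 2)/6) - 2970 = (-2 - 1/6*71/8) - 2970 = (-2 - 71/48) - 2970 = -167/48 - 2970 = -142727/48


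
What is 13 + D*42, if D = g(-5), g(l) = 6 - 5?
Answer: 55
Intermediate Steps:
g(l) = 1
D = 1
13 + D*42 = 13 + 1*42 = 13 + 42 = 55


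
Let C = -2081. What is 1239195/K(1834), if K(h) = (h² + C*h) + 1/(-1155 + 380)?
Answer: -960376125/351073451 ≈ -2.7355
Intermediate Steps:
K(h) = -1/775 + h² - 2081*h (K(h) = (h² - 2081*h) + 1/(-1155 + 380) = (h² - 2081*h) + 1/(-775) = (h² - 2081*h) - 1/775 = -1/775 + h² - 2081*h)
1239195/K(1834) = 1239195/(-1/775 + 1834² - 2081*1834) = 1239195/(-1/775 + 3363556 - 3816554) = 1239195/(-351073451/775) = 1239195*(-775/351073451) = -960376125/351073451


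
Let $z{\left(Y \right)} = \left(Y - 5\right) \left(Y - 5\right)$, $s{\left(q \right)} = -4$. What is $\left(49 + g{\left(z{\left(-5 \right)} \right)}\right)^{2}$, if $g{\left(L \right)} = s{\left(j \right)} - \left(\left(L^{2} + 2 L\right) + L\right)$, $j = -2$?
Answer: $105165025$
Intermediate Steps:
$z{\left(Y \right)} = \left(-5 + Y\right)^{2}$ ($z{\left(Y \right)} = \left(-5 + Y\right) \left(-5 + Y\right) = \left(-5 + Y\right)^{2}$)
$g{\left(L \right)} = -4 - L^{2} - 3 L$ ($g{\left(L \right)} = -4 - \left(\left(L^{2} + 2 L\right) + L\right) = -4 - \left(L^{2} + 3 L\right) = -4 - L^{2} - 3 L$)
$\left(49 + g{\left(z{\left(-5 \right)} \right)}\right)^{2} = \left(49 - \left(4 + \left(\left(-5 - 5\right)^{2}\right)^{2} + 3 \left(-5 - 5\right)^{2}\right)\right)^{2} = \left(49 - \left(4 + 300 + \left(\left(-10\right)^{2}\right)^{2}\right)\right)^{2} = \left(49 - 10304\right)^{2} = \left(-10255\right)^{2} = 105165025$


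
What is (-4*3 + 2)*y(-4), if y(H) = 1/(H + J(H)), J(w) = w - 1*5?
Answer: 10/13 ≈ 0.76923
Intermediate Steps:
J(w) = -5 + w (J(w) = w - 5 = -5 + w)
y(H) = 1/(-5 + 2*H) (y(H) = 1/(H + (-5 + H)) = 1/(-5 + 2*H))
(-4*3 + 2)*y(-4) = (-4*3 + 2)/(-5 + 2*(-4)) = (-12 + 2)/(-5 - 8) = -10/(-13) = -10*(-1/13) = 10/13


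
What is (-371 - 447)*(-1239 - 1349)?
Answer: 2116984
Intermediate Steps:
(-371 - 447)*(-1239 - 1349) = -818*(-2588) = 2116984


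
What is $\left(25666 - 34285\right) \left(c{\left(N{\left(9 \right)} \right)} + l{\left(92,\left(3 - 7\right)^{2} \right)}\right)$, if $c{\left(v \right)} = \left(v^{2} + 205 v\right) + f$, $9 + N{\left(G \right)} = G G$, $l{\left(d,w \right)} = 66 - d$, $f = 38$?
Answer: $-172000764$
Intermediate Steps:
$N{\left(G \right)} = -9 + G^{2}$ ($N{\left(G \right)} = -9 + G G = -9 + G^{2}$)
$c{\left(v \right)} = 38 + v^{2} + 205 v$ ($c{\left(v \right)} = \left(v^{2} + 205 v\right) + 38 = 38 + v^{2} + 205 v$)
$\left(25666 - 34285\right) \left(c{\left(N{\left(9 \right)} \right)} + l{\left(92,\left(3 - 7\right)^{2} \right)}\right) = \left(25666 - 34285\right) \left(\left(38 + \left(-9 + 9^{2}\right)^{2} + 205 \left(-9 + 9^{2}\right)\right) + \left(66 - 92\right)\right) = - 8619 \left(\left(38 + \left(-9 + 81\right)^{2} + 205 \left(-9 + 81\right)\right) + \left(66 - 92\right)\right) = - 8619 \left(\left(38 + 72^{2} + 205 \cdot 72\right) - 26\right) = - 8619 \left(\left(38 + 5184 + 14760\right) - 26\right) = - 8619 \left(19982 - 26\right) = \left(-8619\right) 19956 = -172000764$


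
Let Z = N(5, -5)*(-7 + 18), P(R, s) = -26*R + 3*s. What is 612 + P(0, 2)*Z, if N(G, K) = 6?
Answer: 1008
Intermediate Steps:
Z = 66 (Z = 6*(-7 + 18) = 6*11 = 66)
612 + P(0, 2)*Z = 612 + (-26*0 + 3*2)*66 = 612 + (0 + 6)*66 = 612 + 6*66 = 612 + 396 = 1008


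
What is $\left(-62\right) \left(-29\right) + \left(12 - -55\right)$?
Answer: $1865$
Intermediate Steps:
$\left(-62\right) \left(-29\right) + \left(12 - -55\right) = 1798 + \left(12 + 55\right) = 1798 + 67 = 1865$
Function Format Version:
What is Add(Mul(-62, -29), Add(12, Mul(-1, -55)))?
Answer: 1865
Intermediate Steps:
Add(Mul(-62, -29), Add(12, Mul(-1, -55))) = Add(1798, Add(12, 55)) = Add(1798, 67) = 1865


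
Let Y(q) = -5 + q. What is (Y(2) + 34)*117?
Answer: 3627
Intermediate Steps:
(Y(2) + 34)*117 = ((-5 + 2) + 34)*117 = (-3 + 34)*117 = 31*117 = 3627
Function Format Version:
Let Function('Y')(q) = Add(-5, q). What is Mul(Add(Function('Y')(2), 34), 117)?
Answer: 3627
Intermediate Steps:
Mul(Add(Function('Y')(2), 34), 117) = Mul(Add(Add(-5, 2), 34), 117) = Mul(Add(-3, 34), 117) = Mul(31, 117) = 3627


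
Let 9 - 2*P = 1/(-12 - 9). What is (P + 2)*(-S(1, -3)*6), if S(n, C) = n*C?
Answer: 822/7 ≈ 117.43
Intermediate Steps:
S(n, C) = C*n
P = 95/21 (P = 9/2 - 1/(2*(-12 - 9)) = 9/2 - 1/2/(-21) = 9/2 - 1/2*(-1/21) = 9/2 + 1/42 = 95/21 ≈ 4.5238)
(P + 2)*(-S(1, -3)*6) = (95/21 + 2)*(-(-3)*6) = 137*(-1*(-3)*6)/21 = 137*(3*6)/21 = (137/21)*18 = 822/7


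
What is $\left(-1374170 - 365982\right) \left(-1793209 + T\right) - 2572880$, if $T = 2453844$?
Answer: $-1149607889400$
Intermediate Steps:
$\left(-1374170 - 365982\right) \left(-1793209 + T\right) - 2572880 = \left(-1374170 - 365982\right) \left(-1793209 + 2453844\right) - 2572880 = \left(-1740152\right) 660635 - 2572880 = -1149605316520 - 2572880 = -1149607889400$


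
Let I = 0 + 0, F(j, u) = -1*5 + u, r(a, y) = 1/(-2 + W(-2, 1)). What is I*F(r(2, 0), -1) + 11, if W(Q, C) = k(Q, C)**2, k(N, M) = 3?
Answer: 11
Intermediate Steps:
W(Q, C) = 9 (W(Q, C) = 3**2 = 9)
r(a, y) = 1/7 (r(a, y) = 1/(-2 + 9) = 1/7)
F(j, u) = -5 + u
I = 0
I*F(r(2, 0), -1) + 11 = 0*(-5 - 1) + 11 = 0*(-6) + 11 = 0 + 11 = 11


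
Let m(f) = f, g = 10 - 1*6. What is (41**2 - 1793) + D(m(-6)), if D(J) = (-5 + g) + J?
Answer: -119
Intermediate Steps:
g = 4 (g = 10 - 6 = 4)
D(J) = -1 + J (D(J) = (-5 + 4) + J = -1 + J)
(41**2 - 1793) + D(m(-6)) = (41**2 - 1793) + (-1 - 6) = (1681 - 1793) - 7 = -112 - 7 = -119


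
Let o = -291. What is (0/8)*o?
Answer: 0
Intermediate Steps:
(0/8)*o = (0/8)*(-291) = (0*(1/8))*(-291) = 0*(-291) = 0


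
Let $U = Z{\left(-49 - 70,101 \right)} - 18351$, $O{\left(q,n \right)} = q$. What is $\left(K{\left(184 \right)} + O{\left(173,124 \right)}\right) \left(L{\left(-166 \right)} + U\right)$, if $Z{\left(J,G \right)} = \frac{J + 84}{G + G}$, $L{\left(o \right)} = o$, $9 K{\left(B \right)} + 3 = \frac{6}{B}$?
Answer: $- \frac{59419843711}{18584} \approx -3.1974 \cdot 10^{6}$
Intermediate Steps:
$K{\left(B \right)} = - \frac{1}{3} + \frac{2}{3 B}$ ($K{\left(B \right)} = - \frac{1}{3} + \frac{6 \frac{1}{B}}{9} = - \frac{1}{3} + \frac{2}{3 B}$)
$Z{\left(J,G \right)} = \frac{84 + J}{2 G}$
$U = - \frac{3706937}{202}$ ($U = \frac{84 - 119}{2 \cdot 101} - 18351 = \frac{1}{2} \cdot \frac{1}{101} \left(84 - 119\right) - 18351 = \frac{1}{2} \cdot \frac{1}{101} \left(-35\right) - 18351 = - \frac{35}{202} - 18351 = - \frac{3706937}{202} \approx -18351.0$)
$\left(K{\left(184 \right)} + O{\left(173,124 \right)}\right) \left(L{\left(-166 \right)} + U\right) = \left(\frac{2 - 184}{3 \cdot 184} + 173\right) \left(-166 - \frac{3706937}{202}\right) = \left(\frac{1}{3} \cdot \frac{1}{184} \left(2 - 184\right) + 173\right) \left(- \frac{3740469}{202}\right) = \left(\frac{1}{3} \cdot \frac{1}{184} \left(-182\right) + 173\right) \left(- \frac{3740469}{202}\right) = \left(- \frac{91}{276} + 173\right) \left(- \frac{3740469}{202}\right) = \frac{47657}{276} \left(- \frac{3740469}{202}\right) = - \frac{59419843711}{18584}$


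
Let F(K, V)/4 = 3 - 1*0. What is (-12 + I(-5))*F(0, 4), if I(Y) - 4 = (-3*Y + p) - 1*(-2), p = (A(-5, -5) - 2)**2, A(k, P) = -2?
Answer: 300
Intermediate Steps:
p = 16 (p = (-2 - 2)**2 = (-4)**2 = 16)
F(K, V) = 12 (F(K, V) = 4*(3 - 1*0) = 4*(3 + 0) = 4*3 = 12)
I(Y) = 22 - 3*Y (I(Y) = 4 + ((-3*Y + 16) - 1*(-2)) = 4 + ((16 - 3*Y) + 2) = 4 + (18 - 3*Y) = 22 - 3*Y)
(-12 + I(-5))*F(0, 4) = (-12 + (22 - 3*(-5)))*12 = (-12 + (22 + 15))*12 = (-12 + 37)*12 = 25*12 = 300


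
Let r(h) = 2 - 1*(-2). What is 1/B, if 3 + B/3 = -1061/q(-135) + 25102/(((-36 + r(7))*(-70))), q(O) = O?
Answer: 1440/69403 ≈ 0.020748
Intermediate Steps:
r(h) = 4 (r(h) = 2 + 2 = 4)
B = 69403/1440 (B = -9 + 3*(-1061/(-135) + 25102/(((-36 + 4)*(-70)))) = -9 + 3*(-1061*(-1/135) + 25102/((-32*(-70)))) = -9 + 3*(1061/135 + 25102/2240) = -9 + 3*(1061/135 + 25102*(1/2240)) = -9 + 3*(1061/135 + 1793/160) = -9 + 3*(82363/4320) = -9 + 82363/1440 = 69403/1440 ≈ 48.197)
1/B = 1/(69403/1440) = 1440/69403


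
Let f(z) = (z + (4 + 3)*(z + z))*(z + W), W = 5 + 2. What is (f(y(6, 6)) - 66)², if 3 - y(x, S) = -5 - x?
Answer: 18870336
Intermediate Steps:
y(x, S) = 8 + x (y(x, S) = 3 - (-5 - x) = 3 + (5 + x) = 8 + x)
W = 7
f(z) = 15*z*(7 + z) (f(z) = (z + (4 + 3)*(z + z))*(z + 7) = (z + 7*(2*z))*(7 + z) = (z + 14*z)*(7 + z) = (15*z)*(7 + z) = 15*z*(7 + z))
(f(y(6, 6)) - 66)² = (15*(8 + 6)*(7 + (8 + 6)) - 66)² = (15*14*(7 + 14) - 66)² = (15*14*21 - 66)² = (4410 - 66)² = 4344² = 18870336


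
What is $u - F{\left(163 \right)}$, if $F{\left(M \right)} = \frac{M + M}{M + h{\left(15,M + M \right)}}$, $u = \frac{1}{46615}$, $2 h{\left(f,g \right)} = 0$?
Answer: $- \frac{93229}{46615} \approx -2.0$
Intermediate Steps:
$h{\left(f,g \right)} = 0$ ($h{\left(f,g \right)} = \frac{1}{2} \cdot 0 = 0$)
$u = \frac{1}{46615} \approx 2.1452 \cdot 10^{-5}$
$F{\left(M \right)} = 2$ ($F{\left(M \right)} = \frac{M + M}{M + 0} = \frac{2 M}{M} = 2$)
$u - F{\left(163 \right)} = \frac{1}{46615} - 2 = - \frac{93229}{46615}$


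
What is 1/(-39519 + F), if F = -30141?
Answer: -1/69660 ≈ -1.4355e-5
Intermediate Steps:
1/(-39519 + F) = 1/(-39519 - 30141) = 1/(-69660) = -1/69660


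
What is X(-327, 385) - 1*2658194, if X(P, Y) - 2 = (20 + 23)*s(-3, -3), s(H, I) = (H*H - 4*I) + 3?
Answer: -2657160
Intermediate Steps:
s(H, I) = 3 + H² - 4*I (s(H, I) = (H² - 4*I) + 3 = 3 + H² - 4*I)
X(P, Y) = 1034 (X(P, Y) = 2 + (20 + 23)*(3 + (-3)² - 4*(-3)) = 2 + 43*(3 + 9 + 12) = 2 + 43*24 = 2 + 1032 = 1034)
X(-327, 385) - 1*2658194 = 1034 - 1*2658194 = 1034 - 2658194 = -2657160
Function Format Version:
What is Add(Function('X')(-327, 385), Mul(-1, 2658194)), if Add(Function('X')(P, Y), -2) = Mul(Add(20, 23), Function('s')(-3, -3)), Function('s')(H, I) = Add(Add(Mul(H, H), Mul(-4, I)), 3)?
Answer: -2657160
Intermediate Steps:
Function('s')(H, I) = Add(3, Pow(H, 2), Mul(-4, I)) (Function('s')(H, I) = Add(Add(Pow(H, 2), Mul(-4, I)), 3) = Add(3, Pow(H, 2), Mul(-4, I)))
Function('X')(P, Y) = 1034 (Function('X')(P, Y) = Add(2, Mul(Add(20, 23), Add(3, Pow(-3, 2), Mul(-4, -3)))) = Add(2, Mul(43, Add(3, 9, 12))) = Add(2, Mul(43, 24)) = Add(2, 1032) = 1034)
Add(Function('X')(-327, 385), Mul(-1, 2658194)) = Add(1034, Mul(-1, 2658194)) = Add(1034, -2658194) = -2657160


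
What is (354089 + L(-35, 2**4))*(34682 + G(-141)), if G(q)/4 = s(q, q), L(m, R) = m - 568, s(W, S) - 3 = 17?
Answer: 12287880332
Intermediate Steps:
s(W, S) = 20 (s(W, S) = 3 + 17 = 20)
L(m, R) = -568 + m
G(q) = 80 (G(q) = 4*20 = 80)
(354089 + L(-35, 2**4))*(34682 + G(-141)) = (354089 + (-568 - 35))*(34682 + 80) = (354089 - 603)*34762 = 353486*34762 = 12287880332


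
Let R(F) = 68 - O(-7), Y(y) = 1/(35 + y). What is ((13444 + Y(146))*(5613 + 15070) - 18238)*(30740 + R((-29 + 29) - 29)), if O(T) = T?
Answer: 1550795296091855/181 ≈ 8.5679e+12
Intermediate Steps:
R(F) = 75 (R(F) = 68 - 1*(-7) = 68 + 7 = 75)
((13444 + Y(146))*(5613 + 15070) - 18238)*(30740 + R((-29 + 29) - 29)) = ((13444 + 1/(35 + 146))*(5613 + 15070) - 18238)*(30740 + 75) = ((13444 + 1/181)*20683 - 18238)*30815 = ((2433365/181)*20683 - 18238)*30815 = (50329288295/181 - 18238)*30815 = (50325987217/181)*30815 = 1550795296091855/181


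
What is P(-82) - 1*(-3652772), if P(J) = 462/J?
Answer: 149763421/41 ≈ 3.6528e+6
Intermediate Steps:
P(-82) - 1*(-3652772) = 462/(-82) - 1*(-3652772) = 462*(-1/82) + 3652772 = -231/41 + 3652772 = 149763421/41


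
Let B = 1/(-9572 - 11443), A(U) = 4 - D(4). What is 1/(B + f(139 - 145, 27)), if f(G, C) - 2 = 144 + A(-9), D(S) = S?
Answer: 21015/3068189 ≈ 0.0068493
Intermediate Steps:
A(U) = 0 (A(U) = 4 - 1*4 = 4 - 4 = 0)
f(G, C) = 146 (f(G, C) = 2 + (144 + 0) = 2 + 144 = 146)
B = -1/21015 (B = 1/(-21015) = -1/21015 ≈ -4.7585e-5)
1/(B + f(139 - 145, 27)) = 1/(-1/21015 + 146) = 1/(3068189/21015) = 21015/3068189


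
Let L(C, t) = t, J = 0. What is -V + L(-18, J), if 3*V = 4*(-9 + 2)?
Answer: 28/3 ≈ 9.3333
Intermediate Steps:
V = -28/3 (V = (4*(-9 + 2))/3 = (4*(-7))/3 = (⅓)*(-28) = -28/3 ≈ -9.3333)
-V + L(-18, J) = -1*(-28/3) + 0 = 28/3 + 0 = 28/3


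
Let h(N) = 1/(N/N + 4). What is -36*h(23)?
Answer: -36/5 ≈ -7.2000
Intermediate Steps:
h(N) = ⅕ (h(N) = 1/(1 + 4) = 1/5 = ⅕)
-36*h(23) = -36*⅕ = -36/5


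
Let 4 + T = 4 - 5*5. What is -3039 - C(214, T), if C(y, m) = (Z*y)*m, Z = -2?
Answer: -13739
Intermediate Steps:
T = -25 (T = -4 + (4 - 5*5) = -4 + (4 - 25) = -4 - 21 = -25)
C(y, m) = -2*m*y (C(y, m) = (-2*y)*m = -2*m*y)
-3039 - C(214, T) = -3039 - (-2)*(-25)*214 = -3039 - 1*10700 = -3039 - 10700 = -13739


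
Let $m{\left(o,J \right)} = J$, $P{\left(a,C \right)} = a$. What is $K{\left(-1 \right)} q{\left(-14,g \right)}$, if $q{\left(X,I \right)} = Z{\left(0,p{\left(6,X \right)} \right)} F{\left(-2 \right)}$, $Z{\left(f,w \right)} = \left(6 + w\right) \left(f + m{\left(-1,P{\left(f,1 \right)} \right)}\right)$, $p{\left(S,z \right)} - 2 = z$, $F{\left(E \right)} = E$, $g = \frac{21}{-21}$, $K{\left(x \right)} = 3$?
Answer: $0$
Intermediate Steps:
$g = -1$ ($g = 21 \left(- \frac{1}{21}\right) = -1$)
$p{\left(S,z \right)} = 2 + z$
$Z{\left(f,w \right)} = 2 f \left(6 + w\right)$ ($Z{\left(f,w \right)} = \left(6 + w\right) \left(f + f\right) = \left(6 + w\right) 2 f = 2 f \left(6 + w\right)$)
$q{\left(X,I \right)} = 0$ ($q{\left(X,I \right)} = 2 \cdot 0 \left(6 + \left(2 + X\right)\right) \left(-2\right) = 2 \cdot 0 \left(8 + X\right) \left(-2\right) = 0 \left(-2\right) = 0$)
$K{\left(-1 \right)} q{\left(-14,g \right)} = 3 \cdot 0 = 0$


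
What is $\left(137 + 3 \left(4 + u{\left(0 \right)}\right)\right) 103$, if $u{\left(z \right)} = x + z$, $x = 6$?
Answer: $17201$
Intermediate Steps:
$u{\left(z \right)} = 6 + z$
$\left(137 + 3 \left(4 + u{\left(0 \right)}\right)\right) 103 = \left(137 + 3 \left(4 + \left(6 + 0\right)\right)\right) 103 = \left(137 + 3 \left(4 + 6\right)\right) 103 = \left(137 + 3 \cdot 10\right) 103 = \left(137 + 30\right) 103 = 167 \cdot 103 = 17201$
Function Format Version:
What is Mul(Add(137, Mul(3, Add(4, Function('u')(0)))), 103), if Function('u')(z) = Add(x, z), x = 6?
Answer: 17201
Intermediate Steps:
Function('u')(z) = Add(6, z)
Mul(Add(137, Mul(3, Add(4, Function('u')(0)))), 103) = Mul(Add(137, Mul(3, Add(4, Add(6, 0)))), 103) = Mul(Add(137, Mul(3, Add(4, 6))), 103) = Mul(Add(137, Mul(3, 10)), 103) = Mul(Add(137, 30), 103) = Mul(167, 103) = 17201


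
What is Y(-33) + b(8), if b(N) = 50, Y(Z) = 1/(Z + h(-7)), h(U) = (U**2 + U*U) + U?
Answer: 2901/58 ≈ 50.017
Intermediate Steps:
h(U) = U + 2*U**2 (h(U) = (U**2 + U**2) + U = 2*U**2 + U = U + 2*U**2)
Y(Z) = 1/(91 + Z) (Y(Z) = 1/(Z - 7*(1 + 2*(-7))) = 1/(Z - 7*(1 - 14)) = 1/(Z - 7*(-13)) = 1/(Z + 91) = 1/(91 + Z))
Y(-33) + b(8) = 1/(91 - 33) + 50 = 1/58 + 50 = 2901/58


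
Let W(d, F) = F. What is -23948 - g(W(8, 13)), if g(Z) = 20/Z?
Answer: -311344/13 ≈ -23950.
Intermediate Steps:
-23948 - g(W(8, 13)) = -23948 - 20/13 = -311344/13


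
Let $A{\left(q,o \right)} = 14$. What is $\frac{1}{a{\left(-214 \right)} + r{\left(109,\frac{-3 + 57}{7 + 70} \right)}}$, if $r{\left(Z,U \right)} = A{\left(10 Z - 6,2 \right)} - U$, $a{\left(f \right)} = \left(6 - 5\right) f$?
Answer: $- \frac{77}{15454} \approx -0.0049825$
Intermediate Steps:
$a{\left(f \right)} = f$ ($a{\left(f \right)} = 1 f = f$)
$r{\left(Z,U \right)} = 14 - U$
$\frac{1}{a{\left(-214 \right)} + r{\left(109,\frac{-3 + 57}{7 + 70} \right)}} = \frac{1}{-214 + \left(14 - \frac{-3 + 57}{7 + 70}\right)} = \frac{1}{-214 + \left(14 - \frac{54}{77}\right)} = \frac{1}{-214 + \frac{1024}{77}} = \frac{1}{- \frac{15454}{77}} = - \frac{77}{15454}$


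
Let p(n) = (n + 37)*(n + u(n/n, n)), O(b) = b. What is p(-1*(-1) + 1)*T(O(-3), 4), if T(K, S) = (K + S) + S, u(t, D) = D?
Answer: 780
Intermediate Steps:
T(K, S) = K + 2*S
p(n) = 2*n*(37 + n) (p(n) = (n + 37)*(n + n) = (37 + n)*(2*n) = 2*n*(37 + n))
p(-1*(-1) + 1)*T(O(-3), 4) = (2*(-1*(-1) + 1)*(37 + (-1*(-1) + 1)))*(-3 + 2*4) = (2*(1 + 1)*(37 + (1 + 1)))*(-3 + 8) = (2*2*(37 + 2))*5 = (2*2*39)*5 = 156*5 = 780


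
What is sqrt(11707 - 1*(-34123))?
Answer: sqrt(45830) ≈ 214.08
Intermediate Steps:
sqrt(11707 - 1*(-34123)) = sqrt(11707 + 34123) = sqrt(45830)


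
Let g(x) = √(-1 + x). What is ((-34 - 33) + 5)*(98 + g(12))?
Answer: -6076 - 62*√11 ≈ -6281.6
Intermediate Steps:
((-34 - 33) + 5)*(98 + g(12)) = ((-34 - 33) + 5)*(98 + √(-1 + 12)) = (-67 + 5)*(98 + √11) = -62*(98 + √11) = -6076 - 62*√11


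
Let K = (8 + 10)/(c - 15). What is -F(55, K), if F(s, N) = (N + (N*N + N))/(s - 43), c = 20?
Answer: -42/25 ≈ -1.6800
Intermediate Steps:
K = 18/5 (K = (8 + 10)/(20 - 15) = 18/5 ≈ 3.6000)
F(s, N) = (N**2 + 2*N)/(-43 + s) (F(s, N) = (N + (N**2 + N))/(-43 + s) = (N + (N + N**2))/(-43 + s) = (N**2 + 2*N)/(-43 + s))
-F(55, K) = -18*(2 + 18/5)/(5*(-43 + 55)) = -18*28/(5*12*5) = -1*42/25 = -42/25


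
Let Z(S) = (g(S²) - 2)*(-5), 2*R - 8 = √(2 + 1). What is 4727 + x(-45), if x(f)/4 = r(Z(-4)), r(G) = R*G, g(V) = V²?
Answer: -15593 - 2540*√3 ≈ -19992.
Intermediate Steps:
R = 4 + √3/2 (R = 4 + √(2 + 1)/2 = 4 + √3/2 ≈ 4.8660)
Z(S) = 10 - 5*S⁴ (Z(S) = ((S²)² - 2)*(-5) = (S⁴ - 2)*(-5) = (-2 + S⁴)*(-5) = 10 - 5*S⁴)
r(G) = G*(4 + √3/2) (r(G) = (4 + √3/2)*G = G*(4 + √3/2))
x(f) = -20320 - 2540*√3 (x(f) = 4*((10 - 5*(-4)⁴)*(8 + √3)/2) = 4*((10 - 5*256)*(8 + √3)/2) = 4*((10 - 1280)*(8 + √3)/2) = 4*((½)*(-1270)*(8 + √3)) = 4*(-5080 - 635*√3) = -20320 - 2540*√3)
4727 + x(-45) = 4727 + (-20320 - 2540*√3) = -15593 - 2540*√3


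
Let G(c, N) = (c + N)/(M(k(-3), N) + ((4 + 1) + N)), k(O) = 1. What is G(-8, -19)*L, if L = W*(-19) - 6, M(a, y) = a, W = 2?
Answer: -1188/13 ≈ -91.385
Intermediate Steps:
G(c, N) = (N + c)/(6 + N) (G(c, N) = (c + N)/(1 + ((4 + 1) + N)) = (N + c)/(1 + (5 + N)) = (N + c)/(6 + N))
L = -44 (L = 2*(-19) - 6 = -38 - 6 = -44)
G(-8, -19)*L = ((-19 - 8)/(6 - 19))*(-44) = (-27/(-13))*(-44) = -1/13*(-27)*(-44) = (27/13)*(-44) = -1188/13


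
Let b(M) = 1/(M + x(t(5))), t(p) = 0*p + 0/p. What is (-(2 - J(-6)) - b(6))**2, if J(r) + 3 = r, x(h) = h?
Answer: 4489/36 ≈ 124.69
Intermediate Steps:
t(p) = 0 (t(p) = 0 + 0 = 0)
J(r) = -3 + r
b(M) = 1/M (b(M) = 1/(M + 0) = 1/M)
(-(2 - J(-6)) - b(6))**2 = (-(2 - (-3 - 6)) - 1/6)**2 = (-(2 - 1*(-9)) - 1*1/6)**2 = (-(2 + 9) - 1/6)**2 = (-1*11 - 1/6)**2 = (-11 - 1/6)**2 = (-67/6)**2 = 4489/36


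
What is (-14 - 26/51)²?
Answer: 547600/2601 ≈ 210.53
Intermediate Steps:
(-14 - 26/51)² = (-740/51)² = 547600/2601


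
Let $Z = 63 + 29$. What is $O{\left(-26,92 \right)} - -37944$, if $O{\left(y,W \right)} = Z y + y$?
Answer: $35526$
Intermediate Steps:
$Z = 92$
$O{\left(y,W \right)} = 93 y$ ($O{\left(y,W \right)} = 92 y + y = 93 y$)
$O{\left(-26,92 \right)} - -37944 = 93 \left(-26\right) - -37944 = -2418 + 37944 = 35526$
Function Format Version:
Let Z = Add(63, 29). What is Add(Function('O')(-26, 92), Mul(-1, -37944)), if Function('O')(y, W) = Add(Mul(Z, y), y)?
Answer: 35526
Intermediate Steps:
Z = 92
Function('O')(y, W) = Mul(93, y) (Function('O')(y, W) = Add(Mul(92, y), y) = Mul(93, y))
Add(Function('O')(-26, 92), Mul(-1, -37944)) = Add(Mul(93, -26), Mul(-1, -37944)) = Add(-2418, 37944) = 35526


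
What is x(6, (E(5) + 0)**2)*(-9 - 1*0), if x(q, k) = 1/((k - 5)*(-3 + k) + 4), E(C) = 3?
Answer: -9/28 ≈ -0.32143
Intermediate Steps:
x(q, k) = 1/(4 + (-5 + k)*(-3 + k)) (x(q, k) = 1/((-5 + k)*(-3 + k) + 4) = 1/(4 + (-5 + k)*(-3 + k)))
x(6, (E(5) + 0)**2)*(-9 - 1*0) = (-9 - 1*0)/(19 + ((3 + 0)**2)**2 - 8*(3 + 0)**2) = (-9 + 0)/(19 + (3**2)**2 - 8*3**2) = -9/(19 + 9**2 - 8*9) = -9/(19 + 81 - 72) = -9/28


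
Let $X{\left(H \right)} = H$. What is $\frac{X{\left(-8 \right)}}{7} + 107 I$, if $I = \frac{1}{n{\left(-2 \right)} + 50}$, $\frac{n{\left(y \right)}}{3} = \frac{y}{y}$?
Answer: $\frac{325}{371} \approx 0.87601$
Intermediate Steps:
$n{\left(y \right)} = 3$ ($n{\left(y \right)} = 3 \frac{y}{y} = 3 \cdot 1 = 3$)
$I = \frac{1}{53}$ ($I = \frac{1}{3 + 50} = \frac{1}{53} \approx 0.018868$)
$\frac{X{\left(-8 \right)}}{7} + 107 I = - \frac{8}{7} + 107 \cdot \frac{1}{53} = \left(-8\right) \frac{1}{7} + \frac{107}{53} = - \frac{8}{7} + \frac{107}{53} = \frac{325}{371}$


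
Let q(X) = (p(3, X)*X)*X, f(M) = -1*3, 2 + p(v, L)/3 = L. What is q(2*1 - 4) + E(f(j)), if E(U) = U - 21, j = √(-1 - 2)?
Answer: -72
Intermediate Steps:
j = I*√3 (j = √(-3) = I*√3 ≈ 1.732*I)
p(v, L) = -6 + 3*L
f(M) = -3
E(U) = -21 + U
q(X) = X²*(-6 + 3*X) (q(X) = ((-6 + 3*X)*X)*X = (X*(-6 + 3*X))*X = X²*(-6 + 3*X))
q(2*1 - 4) + E(f(j)) = 3*(2*1 - 4)²*(-2 + (2*1 - 4)) + (-21 - 3) = 3*(2 - 4)²*(-2 + (2 - 4)) - 24 = 3*(-2)²*(-2 - 2) - 24 = 3*4*(-4) - 24 = -48 - 24 = -72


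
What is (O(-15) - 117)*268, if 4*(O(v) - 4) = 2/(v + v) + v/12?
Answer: -1822333/60 ≈ -30372.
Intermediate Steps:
O(v) = 4 + 1/(4*v) + v/48 (O(v) = 4 + (2/(v + v) + v/12)/4 = 4 + (2/((2*v)) + v*(1/12))/4 = 4 + (2*(1/(2*v)) + v/12)/4 = 4 + (1/v + v/12)/4 = 4 + (1/(4*v) + v/48) = 4 + 1/(4*v) + v/48)
(O(-15) - 117)*268 = ((1/48)*(12 - 15*(192 - 15))/(-15) - 117)*268 = ((1/48)*(-1/15)*(12 - 15*177) - 117)*268 = ((1/48)*(-1/15)*(12 - 2655) - 117)*268 = ((1/48)*(-1/15)*(-2643) - 117)*268 = (881/240 - 117)*268 = -27199/240*268 = -1822333/60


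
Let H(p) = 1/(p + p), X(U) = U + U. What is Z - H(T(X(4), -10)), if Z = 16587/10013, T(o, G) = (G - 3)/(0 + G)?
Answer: 8714/6851 ≈ 1.2719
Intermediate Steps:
X(U) = 2*U
T(o, G) = (-3 + G)/G
H(p) = 1/(2*p)
Z = 873/527 (Z = 16587*(1/10013) = 873/527 ≈ 1.6565)
Z - H(T(X(4), -10)) = 873/527 - 1/(2*((-3 - 10)/(-10))) = 873/527 - 1/(2*((-1/10*(-13)))) = 873/527 - 1/(2*13/10) = 873/527 - 10/(2*13) = 873/527 - 1*5/13 = 873/527 - 5/13 = 8714/6851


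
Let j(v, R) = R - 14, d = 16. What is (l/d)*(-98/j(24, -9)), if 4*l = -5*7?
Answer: -1715/736 ≈ -2.3302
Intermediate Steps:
l = -35/4 (l = (-5*7)/4 = (¼)*(-35) = -35/4 ≈ -8.7500)
j(v, R) = -14 + R
(l/d)*(-98/j(24, -9)) = (-35/4/16)*(-98/(-14 - 9)) = (-35/4*1/16)*(-98/(-23)) = -(-1715)*(-1)/(32*23) = -35/64*98/23 = -1715/736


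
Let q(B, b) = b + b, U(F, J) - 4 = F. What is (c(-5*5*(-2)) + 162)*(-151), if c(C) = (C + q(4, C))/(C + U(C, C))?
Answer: -1283349/52 ≈ -24680.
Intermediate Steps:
U(F, J) = 4 + F
q(B, b) = 2*b
c(C) = 3*C/(4 + 2*C) (c(C) = (C + 2*C)/(C + (4 + C)) = (3*C)/(4 + 2*C) = 3*C/(4 + 2*C))
(c(-5*5*(-2)) + 162)*(-151) = (3*(-5*5*(-2))/(2*(2 - 5*5*(-2))) + 162)*(-151) = (3*(-25*(-2))/(2*(2 - 25*(-2))) + 162)*(-151) = ((3/2)*50/(2 + 50) + 162)*(-151) = ((3/2)*50/52 + 162)*(-151) = ((3/2)*50*(1/52) + 162)*(-151) = (75/52 + 162)*(-151) = (8499/52)*(-151) = -1283349/52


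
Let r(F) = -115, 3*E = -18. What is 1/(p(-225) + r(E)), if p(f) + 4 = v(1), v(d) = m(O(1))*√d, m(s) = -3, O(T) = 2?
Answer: -1/122 ≈ -0.0081967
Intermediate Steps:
E = -6 (E = (⅓)*(-18) = -6)
v(d) = -3*√d
p(f) = -7 (p(f) = -4 - 3*√1 = -4 - 3*1 = -4 - 3 = -7)
1/(p(-225) + r(E)) = 1/(-7 - 115) = 1/(-122) = -1/122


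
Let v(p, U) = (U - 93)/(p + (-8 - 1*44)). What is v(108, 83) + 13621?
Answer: 381383/28 ≈ 13621.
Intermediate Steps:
v(p, U) = (-93 + U)/(-52 + p) (v(p, U) = (-93 + U)/(p + (-8 - 44)) = (-93 + U)/(p - 52) = (-93 + U)/(-52 + p))
v(108, 83) + 13621 = (-93 + 83)/(-52 + 108) + 13621 = -10/56 + 13621 = (1/56)*(-10) + 13621 = -5/28 + 13621 = 381383/28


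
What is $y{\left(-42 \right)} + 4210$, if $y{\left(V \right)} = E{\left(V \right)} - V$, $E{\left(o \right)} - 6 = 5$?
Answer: $4263$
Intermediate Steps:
$E{\left(o \right)} = 11$ ($E{\left(o \right)} = 6 + 5 = 11$)
$y{\left(V \right)} = 11 - V$
$y{\left(-42 \right)} + 4210 = \left(11 - -42\right) + 4210 = \left(11 + 42\right) + 4210 = 53 + 4210 = 4263$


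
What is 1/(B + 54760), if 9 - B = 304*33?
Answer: 1/44737 ≈ 2.2353e-5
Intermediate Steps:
B = -10023 (B = 9 - 304*33 = 9 - 1*10032 = 9 - 10032 = -10023)
1/(B + 54760) = 1/(-10023 + 54760) = 1/44737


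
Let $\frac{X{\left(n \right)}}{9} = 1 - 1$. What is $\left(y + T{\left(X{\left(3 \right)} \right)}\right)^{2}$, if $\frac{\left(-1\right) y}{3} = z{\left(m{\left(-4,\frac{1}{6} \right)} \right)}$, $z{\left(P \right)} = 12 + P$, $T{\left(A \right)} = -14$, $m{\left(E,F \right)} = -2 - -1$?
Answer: $2209$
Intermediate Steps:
$X{\left(n \right)} = 0$ ($X{\left(n \right)} = 9 \left(1 - 1\right) = 9 \cdot 0 = 0$)
$m{\left(E,F \right)} = -1$ ($m{\left(E,F \right)} = -2 + 1 = -1$)
$y = -33$ ($y = - 3 \left(12 - 1\right) = \left(-3\right) 11 = -33$)
$\left(y + T{\left(X{\left(3 \right)} \right)}\right)^{2} = \left(-33 - 14\right)^{2} = \left(-47\right)^{2} = 2209$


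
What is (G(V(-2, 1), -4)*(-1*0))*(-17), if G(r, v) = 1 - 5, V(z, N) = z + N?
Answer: 0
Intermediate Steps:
V(z, N) = N + z
G(r, v) = -4
(G(V(-2, 1), -4)*(-1*0))*(-17) = -(-4)*0*(-17) = -4*0*(-17) = 0*(-17) = 0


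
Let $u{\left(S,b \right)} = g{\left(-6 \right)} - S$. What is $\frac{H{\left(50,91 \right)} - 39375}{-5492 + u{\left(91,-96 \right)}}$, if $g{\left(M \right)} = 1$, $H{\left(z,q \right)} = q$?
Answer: $\frac{19642}{2791} \approx 7.0376$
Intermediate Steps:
$u{\left(S,b \right)} = 1 - S$
$\frac{H{\left(50,91 \right)} - 39375}{-5492 + u{\left(91,-96 \right)}} = \frac{91 - 39375}{-5492 + \left(1 - 91\right)} = \frac{91 - 39375}{-5492 - 90} = - \frac{39284}{-5582} = \left(-39284\right) \left(- \frac{1}{5582}\right) = \frac{19642}{2791}$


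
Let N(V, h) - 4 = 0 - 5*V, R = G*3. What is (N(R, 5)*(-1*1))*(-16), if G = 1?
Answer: -176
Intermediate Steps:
R = 3 (R = 1*3 = 3)
N(V, h) = 4 - 5*V (N(V, h) = 4 + (0 - 5*V) = 4 - 5*V)
(N(R, 5)*(-1*1))*(-16) = ((4 - 5*3)*(-1*1))*(-16) = ((4 - 15)*(-1))*(-16) = -11*(-1)*(-16) = 11*(-16) = -176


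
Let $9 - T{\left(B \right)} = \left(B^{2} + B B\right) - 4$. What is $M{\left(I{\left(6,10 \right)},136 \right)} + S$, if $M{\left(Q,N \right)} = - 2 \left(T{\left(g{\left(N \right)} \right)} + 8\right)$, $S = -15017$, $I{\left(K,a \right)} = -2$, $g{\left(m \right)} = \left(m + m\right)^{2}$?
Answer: $21894513965$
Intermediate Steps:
$g{\left(m \right)} = 4 m^{2}$ ($g{\left(m \right)} = \left(2 m\right)^{2} = 4 m^{2}$)
$T{\left(B \right)} = 13 - 2 B^{2}$ ($T{\left(B \right)} = 9 - \left(\left(B^{2} + B B\right) - 4\right) = 9 - \left(\left(B^{2} + B^{2}\right) - 4\right) = 9 - \left(2 B^{2} - 4\right) = 9 - \left(-4 + 2 B^{2}\right) = 13 - 2 B^{2}$)
$M{\left(Q,N \right)} = -42 + 64 N^{4}$ ($M{\left(Q,N \right)} = - 2 \left(\left(13 - 2 \left(4 N^{2}\right)^{2}\right) + 8\right) = - 2 \left(\left(13 - 2 \cdot 16 N^{4}\right) + 8\right) = - 2 \left(\left(13 - 32 N^{4}\right) + 8\right) = - 2 \left(21 - 32 N^{4}\right) = -42 + 64 N^{4}$)
$M{\left(I{\left(6,10 \right)},136 \right)} + S = \left(-42 + 64 \cdot 136^{4}\right) - 15017 = \left(-42 + 64 \cdot 342102016\right) - 15017 = \left(-42 + 21894529024\right) - 15017 = 21894528982 - 15017 = 21894513965$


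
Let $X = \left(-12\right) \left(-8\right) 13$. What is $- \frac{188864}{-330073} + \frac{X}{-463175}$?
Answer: $\frac{87065152096}{152881561775} \approx 0.56949$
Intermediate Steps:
$X = 1248$ ($X = 96 \cdot 13 = 1248$)
$- \frac{188864}{-330073} + \frac{X}{-463175} = - \frac{188864}{-330073} + \frac{1248}{-463175} = \left(-188864\right) \left(- \frac{1}{330073}\right) + 1248 \left(- \frac{1}{463175}\right) = \frac{188864}{330073} - \frac{1248}{463175} = \frac{87065152096}{152881561775}$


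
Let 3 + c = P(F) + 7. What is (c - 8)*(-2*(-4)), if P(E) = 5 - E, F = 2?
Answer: -8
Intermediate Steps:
c = 7 (c = -3 + ((5 - 1*2) + 7) = -3 + ((5 - 2) + 7) = -3 + (3 + 7) = -3 + 10 = 7)
(c - 8)*(-2*(-4)) = (7 - 8)*(-2*(-4)) = -1*8 = -8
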